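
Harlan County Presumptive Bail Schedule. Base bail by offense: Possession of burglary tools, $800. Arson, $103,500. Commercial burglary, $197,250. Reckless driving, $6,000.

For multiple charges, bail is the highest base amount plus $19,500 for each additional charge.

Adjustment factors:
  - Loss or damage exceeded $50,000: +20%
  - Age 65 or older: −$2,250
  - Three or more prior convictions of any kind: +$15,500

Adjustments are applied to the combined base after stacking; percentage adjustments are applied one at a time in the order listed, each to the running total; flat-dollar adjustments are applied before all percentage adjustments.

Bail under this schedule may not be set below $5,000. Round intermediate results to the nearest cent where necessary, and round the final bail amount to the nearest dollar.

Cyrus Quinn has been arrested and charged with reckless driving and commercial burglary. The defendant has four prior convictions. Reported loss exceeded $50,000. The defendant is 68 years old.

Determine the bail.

$276,000

Base amounts from the schedule: reckless driving $6,000; commercial burglary $197,250.
Stacking rule: highest base plus $19,500 per additional charge. Highest is commercial burglary at $197,250; 1 additional charge → +$19,500. Combined base = $216,750.
Age 65 or older (−$2,250 flat): $216,750 − $2,250 = $214,500.
Three or more prior convictions of any kind (+$15,500 flat): $214,500 + $15,500 = $230,000.
Loss or damage exceeded $50,000 (+20%): $230,000 × 1.2 = $276,000.
$276,000 is at or above the $5,000 minimum.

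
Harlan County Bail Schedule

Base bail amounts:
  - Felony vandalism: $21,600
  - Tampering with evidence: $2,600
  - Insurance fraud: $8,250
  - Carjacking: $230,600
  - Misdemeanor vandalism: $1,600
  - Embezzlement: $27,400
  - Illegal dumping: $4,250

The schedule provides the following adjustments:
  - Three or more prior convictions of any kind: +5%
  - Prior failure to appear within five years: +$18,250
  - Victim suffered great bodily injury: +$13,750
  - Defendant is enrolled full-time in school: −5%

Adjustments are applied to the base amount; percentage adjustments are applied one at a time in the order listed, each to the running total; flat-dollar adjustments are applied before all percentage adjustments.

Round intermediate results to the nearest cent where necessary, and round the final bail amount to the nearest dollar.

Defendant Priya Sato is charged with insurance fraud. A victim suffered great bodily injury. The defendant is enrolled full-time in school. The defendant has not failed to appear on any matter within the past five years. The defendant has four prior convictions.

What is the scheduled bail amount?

Base amounts from the schedule: insurance fraud $8,250.
Single charge. Combined base = $8,250.
Victim suffered great bodily injury (+$13,750 flat): $8,250 + $13,750 = $22,000.
Three or more prior convictions of any kind (+5%): $22,000 × 1.05 = $23,100.
Defendant is enrolled full-time in school (−5%): $23,100 × 0.95 = $21,945.

$21,945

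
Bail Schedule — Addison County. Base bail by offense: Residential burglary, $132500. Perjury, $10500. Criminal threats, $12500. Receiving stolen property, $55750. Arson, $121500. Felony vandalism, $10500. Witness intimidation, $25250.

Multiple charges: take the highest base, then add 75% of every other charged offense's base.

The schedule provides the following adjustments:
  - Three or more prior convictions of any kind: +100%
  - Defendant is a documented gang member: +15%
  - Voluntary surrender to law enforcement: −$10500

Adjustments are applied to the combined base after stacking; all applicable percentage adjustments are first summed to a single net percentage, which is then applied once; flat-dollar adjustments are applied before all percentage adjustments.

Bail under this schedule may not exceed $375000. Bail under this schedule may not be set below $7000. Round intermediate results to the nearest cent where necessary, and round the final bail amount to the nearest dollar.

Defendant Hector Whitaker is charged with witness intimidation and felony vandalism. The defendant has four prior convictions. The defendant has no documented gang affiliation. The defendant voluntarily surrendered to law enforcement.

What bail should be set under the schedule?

$45250

Base amounts from the schedule: witness intimidation $25250; felony vandalism $10500.
Stacking rule: highest base plus 75% of each additional charge. Highest is witness intimidation at $25250. Additional: $10500 × 75% = $7875. Combined base = $25250 + $7875 = $33125.
Voluntary surrender to law enforcement (−$10500 flat): $33125 − $10500 = $22625.
Three or more prior convictions of any kind (+100%): $22625 × 2 = $45250.
$45250 is within the $375000 maximum.
$45250 is at or above the $7000 minimum.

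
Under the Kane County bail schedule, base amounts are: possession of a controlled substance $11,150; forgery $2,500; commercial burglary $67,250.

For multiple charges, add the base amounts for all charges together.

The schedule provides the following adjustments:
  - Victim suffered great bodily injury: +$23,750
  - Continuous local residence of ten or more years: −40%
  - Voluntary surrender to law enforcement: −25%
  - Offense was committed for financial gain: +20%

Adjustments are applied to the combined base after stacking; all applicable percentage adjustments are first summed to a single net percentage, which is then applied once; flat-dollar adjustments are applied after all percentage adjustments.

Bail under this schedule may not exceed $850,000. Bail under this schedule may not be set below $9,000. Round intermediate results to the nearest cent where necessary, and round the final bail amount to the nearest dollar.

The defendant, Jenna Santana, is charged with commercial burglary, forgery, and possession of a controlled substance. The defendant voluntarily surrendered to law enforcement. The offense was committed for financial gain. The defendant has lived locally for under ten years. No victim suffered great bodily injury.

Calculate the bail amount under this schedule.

$76,855

Base amounts from the schedule: commercial burglary $67,250; forgery $2,500; possession of a controlled substance $11,150.
Stacking rule: sum of all bases. $67,250 + $2,500 + $11,150 = $80,900.
Net percentage adjustment: −25% +20% = −5%. $80,900 × 0.95 = $76,855.
$76,855 is within the $850,000 maximum.
$76,855 is at or above the $9,000 minimum.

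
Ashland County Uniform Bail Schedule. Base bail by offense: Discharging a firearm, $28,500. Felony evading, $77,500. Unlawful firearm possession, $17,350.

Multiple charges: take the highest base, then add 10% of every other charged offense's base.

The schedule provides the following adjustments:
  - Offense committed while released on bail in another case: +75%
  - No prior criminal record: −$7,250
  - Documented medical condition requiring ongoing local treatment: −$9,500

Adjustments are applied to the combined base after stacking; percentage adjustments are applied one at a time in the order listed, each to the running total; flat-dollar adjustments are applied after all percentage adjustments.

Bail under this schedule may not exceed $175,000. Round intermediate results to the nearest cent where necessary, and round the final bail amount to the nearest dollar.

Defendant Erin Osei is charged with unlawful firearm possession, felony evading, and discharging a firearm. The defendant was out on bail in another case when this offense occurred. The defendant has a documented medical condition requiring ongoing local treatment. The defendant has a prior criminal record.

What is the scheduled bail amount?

$134,149

Base amounts from the schedule: unlawful firearm possession $17,350; felony evading $77,500; discharging a firearm $28,500.
Stacking rule: highest base plus 10% of each additional charge. Highest is felony evading at $77,500. Additional: $17,350 × 10% = $1,735; $28,500 × 10% = $2,850. Combined base = $77,500 + $4,585 = $82,085.
Offense committed while released on bail in another case (+75%): $82,085 × 1.75 = $143,648.75.
Documented medical condition requiring ongoing local treatment (−$9,500 flat): $143,648.75 − $9,500 = $134,148.75.
$134,148.75 is within the $175,000 maximum.
Rounded to the nearest dollar: $134,149.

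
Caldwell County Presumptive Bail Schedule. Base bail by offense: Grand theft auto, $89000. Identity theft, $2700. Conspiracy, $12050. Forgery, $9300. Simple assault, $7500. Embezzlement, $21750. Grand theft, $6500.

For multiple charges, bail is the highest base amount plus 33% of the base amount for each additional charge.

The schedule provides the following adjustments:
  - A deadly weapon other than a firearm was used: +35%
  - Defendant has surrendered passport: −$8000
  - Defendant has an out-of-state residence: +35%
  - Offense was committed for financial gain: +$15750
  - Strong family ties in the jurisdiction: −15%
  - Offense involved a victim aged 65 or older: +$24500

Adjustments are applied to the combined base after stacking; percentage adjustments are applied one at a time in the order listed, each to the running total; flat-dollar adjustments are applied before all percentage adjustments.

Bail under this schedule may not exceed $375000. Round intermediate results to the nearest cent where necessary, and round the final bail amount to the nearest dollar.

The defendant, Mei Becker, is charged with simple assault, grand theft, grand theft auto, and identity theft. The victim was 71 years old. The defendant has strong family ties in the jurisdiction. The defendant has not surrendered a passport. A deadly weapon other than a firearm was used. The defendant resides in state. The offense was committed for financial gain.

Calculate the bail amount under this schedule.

Base amounts from the schedule: simple assault $7500; grand theft $6500; grand theft auto $89000; identity theft $2700.
Stacking rule: highest base plus 33% of each additional charge. Highest is grand theft auto at $89000. Additional: $7500 × 33% = $2475; $6500 × 33% = $2145; $2700 × 33% = $891. Combined base = $89000 + $5511 = $94511.
Offense was committed for financial gain (+$15750 flat): $94511 + $15750 = $110261.
Offense involved a victim aged 65 or older (+$24500 flat): $110261 + $24500 = $134761.
A deadly weapon other than a firearm was used (+35%): $134761 × 1.35 = $181927.35.
Strong family ties in the jurisdiction (−15%): $181927.35 × 0.85 = $154638.25.
$154638.25 is within the $375000 maximum.
Rounded to the nearest dollar: $154638.

$154638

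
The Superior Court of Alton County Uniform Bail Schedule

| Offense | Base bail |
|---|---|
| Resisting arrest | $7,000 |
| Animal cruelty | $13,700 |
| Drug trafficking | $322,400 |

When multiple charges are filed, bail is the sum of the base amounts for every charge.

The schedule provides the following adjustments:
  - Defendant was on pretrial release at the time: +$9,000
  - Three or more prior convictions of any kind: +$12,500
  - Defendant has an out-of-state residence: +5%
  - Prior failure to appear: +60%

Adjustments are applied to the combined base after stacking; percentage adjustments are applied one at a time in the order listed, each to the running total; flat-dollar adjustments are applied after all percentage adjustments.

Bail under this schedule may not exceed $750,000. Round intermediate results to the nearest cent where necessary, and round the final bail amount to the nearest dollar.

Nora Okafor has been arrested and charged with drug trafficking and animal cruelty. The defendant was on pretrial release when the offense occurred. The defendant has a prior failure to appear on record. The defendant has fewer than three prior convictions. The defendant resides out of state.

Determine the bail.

$573,648

Base amounts from the schedule: drug trafficking $322,400; animal cruelty $13,700.
Stacking rule: sum of all bases. $322,400 + $13,700 = $336,100.
Defendant has an out-of-state residence (+5%): $336,100 × 1.05 = $352,905.
Prior failure to appear (+60%): $352,905 × 1.6 = $564,648.
Defendant was on pretrial release at the time (+$9,000 flat): $564,648 + $9,000 = $573,648.
$573,648 is within the $750,000 maximum.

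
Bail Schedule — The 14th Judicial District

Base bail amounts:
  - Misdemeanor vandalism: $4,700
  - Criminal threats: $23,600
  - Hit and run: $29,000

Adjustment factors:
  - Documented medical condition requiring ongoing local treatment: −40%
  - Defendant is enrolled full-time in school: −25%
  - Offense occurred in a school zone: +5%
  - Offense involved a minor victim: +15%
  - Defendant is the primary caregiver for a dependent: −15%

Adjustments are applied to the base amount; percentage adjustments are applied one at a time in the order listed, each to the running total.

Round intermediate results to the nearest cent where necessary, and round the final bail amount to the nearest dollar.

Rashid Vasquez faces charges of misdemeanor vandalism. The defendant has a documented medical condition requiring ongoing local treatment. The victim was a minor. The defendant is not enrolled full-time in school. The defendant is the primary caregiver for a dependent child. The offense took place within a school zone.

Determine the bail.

Base amounts from the schedule: misdemeanor vandalism $4,700.
Single charge. Combined base = $4,700.
Documented medical condition requiring ongoing local treatment (−40%): $4,700 × 0.6 = $2,820.
Offense occurred in a school zone (+5%): $2,820 × 1.05 = $2,961.
Offense involved a minor victim (+15%): $2,961 × 1.15 = $3,405.15.
Defendant is the primary caregiver for a dependent (−15%): $3,405.15 × 0.85 = $2,894.38.
Rounded to the nearest dollar: $2,894.

$2,894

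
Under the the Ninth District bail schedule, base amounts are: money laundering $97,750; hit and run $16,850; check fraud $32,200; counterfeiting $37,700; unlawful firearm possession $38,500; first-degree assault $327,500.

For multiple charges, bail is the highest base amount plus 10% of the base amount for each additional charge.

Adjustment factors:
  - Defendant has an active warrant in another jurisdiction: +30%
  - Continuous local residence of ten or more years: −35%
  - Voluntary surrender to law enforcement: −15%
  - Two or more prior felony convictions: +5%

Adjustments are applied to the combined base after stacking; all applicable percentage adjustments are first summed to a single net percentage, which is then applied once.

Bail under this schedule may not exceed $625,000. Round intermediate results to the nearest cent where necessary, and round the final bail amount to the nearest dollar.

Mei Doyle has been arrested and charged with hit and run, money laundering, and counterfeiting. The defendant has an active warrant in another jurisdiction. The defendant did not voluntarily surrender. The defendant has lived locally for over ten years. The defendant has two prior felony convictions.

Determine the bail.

$103,205

Base amounts from the schedule: hit and run $16,850; money laundering $97,750; counterfeiting $37,700.
Stacking rule: highest base plus 10% of each additional charge. Highest is money laundering at $97,750. Additional: $16,850 × 10% = $1,685; $37,700 × 10% = $3,770. Combined base = $97,750 + $5,455 = $103,205.
Net percentage adjustment: +30% −35% +5% = +0%. $103,205 × 1 = $103,205.
$103,205 is within the $625,000 maximum.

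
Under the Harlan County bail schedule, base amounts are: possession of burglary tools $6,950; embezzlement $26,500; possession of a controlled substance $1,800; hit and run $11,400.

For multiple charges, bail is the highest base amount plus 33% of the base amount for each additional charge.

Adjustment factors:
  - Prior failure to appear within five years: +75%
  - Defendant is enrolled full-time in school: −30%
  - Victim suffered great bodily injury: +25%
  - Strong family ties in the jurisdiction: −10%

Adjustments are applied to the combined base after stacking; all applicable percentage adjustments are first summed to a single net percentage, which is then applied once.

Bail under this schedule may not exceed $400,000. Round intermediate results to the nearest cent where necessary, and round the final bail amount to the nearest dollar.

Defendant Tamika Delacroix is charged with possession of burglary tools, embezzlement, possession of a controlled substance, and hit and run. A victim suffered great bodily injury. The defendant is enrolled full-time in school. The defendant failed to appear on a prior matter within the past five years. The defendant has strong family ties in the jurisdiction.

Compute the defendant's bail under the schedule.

$53,039

Base amounts from the schedule: possession of burglary tools $6,950; embezzlement $26,500; possession of a controlled substance $1,800; hit and run $11,400.
Stacking rule: highest base plus 33% of each additional charge. Highest is embezzlement at $26,500. Additional: $6,950 × 33% = $2,293.50; $1,800 × 33% = $594; $11,400 × 33% = $3,762. Combined base = $26,500 + $6,649.50 = $33,149.50.
Net percentage adjustment: +75% −30% +25% −10% = +60%. $33,149.50 × 1.6 = $53,039.20.
$53,039.20 is within the $400,000 maximum.
Rounded to the nearest dollar: $53,039.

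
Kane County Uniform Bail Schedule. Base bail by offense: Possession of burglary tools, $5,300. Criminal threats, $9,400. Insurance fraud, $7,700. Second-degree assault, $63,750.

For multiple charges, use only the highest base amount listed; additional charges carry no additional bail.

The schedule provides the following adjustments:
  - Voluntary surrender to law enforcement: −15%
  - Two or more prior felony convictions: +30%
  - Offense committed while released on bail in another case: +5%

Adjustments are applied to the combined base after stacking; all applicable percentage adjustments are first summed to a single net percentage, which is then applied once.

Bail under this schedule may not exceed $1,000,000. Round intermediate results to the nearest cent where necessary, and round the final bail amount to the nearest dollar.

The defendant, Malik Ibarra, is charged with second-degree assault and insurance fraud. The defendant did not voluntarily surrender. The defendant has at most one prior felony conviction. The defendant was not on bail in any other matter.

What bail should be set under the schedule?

$63,750

Base amounts from the schedule: second-degree assault $63,750; insurance fraud $7,700.
Stacking rule: use the highest base only. Highest is second-degree assault at $63,750. Combined base = $63,750.
No adjustment factors apply to this defendant.
$63,750 is within the $1,000,000 maximum.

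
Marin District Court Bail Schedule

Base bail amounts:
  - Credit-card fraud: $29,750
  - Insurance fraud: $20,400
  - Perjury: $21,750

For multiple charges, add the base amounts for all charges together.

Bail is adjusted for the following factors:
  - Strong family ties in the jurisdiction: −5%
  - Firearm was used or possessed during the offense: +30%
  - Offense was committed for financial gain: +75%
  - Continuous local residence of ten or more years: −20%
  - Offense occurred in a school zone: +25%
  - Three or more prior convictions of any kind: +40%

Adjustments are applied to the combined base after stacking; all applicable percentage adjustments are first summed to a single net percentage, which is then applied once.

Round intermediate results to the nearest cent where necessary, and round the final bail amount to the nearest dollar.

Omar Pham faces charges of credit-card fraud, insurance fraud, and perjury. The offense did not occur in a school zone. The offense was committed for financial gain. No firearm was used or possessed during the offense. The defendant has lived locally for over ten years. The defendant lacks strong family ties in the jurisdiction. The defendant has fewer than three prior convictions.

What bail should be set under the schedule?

$111,445

Base amounts from the schedule: credit-card fraud $29,750; insurance fraud $20,400; perjury $21,750.
Stacking rule: sum of all bases. $29,750 + $20,400 + $21,750 = $71,900.
Net percentage adjustment: +75% −20% = +55%. $71,900 × 1.55 = $111,445.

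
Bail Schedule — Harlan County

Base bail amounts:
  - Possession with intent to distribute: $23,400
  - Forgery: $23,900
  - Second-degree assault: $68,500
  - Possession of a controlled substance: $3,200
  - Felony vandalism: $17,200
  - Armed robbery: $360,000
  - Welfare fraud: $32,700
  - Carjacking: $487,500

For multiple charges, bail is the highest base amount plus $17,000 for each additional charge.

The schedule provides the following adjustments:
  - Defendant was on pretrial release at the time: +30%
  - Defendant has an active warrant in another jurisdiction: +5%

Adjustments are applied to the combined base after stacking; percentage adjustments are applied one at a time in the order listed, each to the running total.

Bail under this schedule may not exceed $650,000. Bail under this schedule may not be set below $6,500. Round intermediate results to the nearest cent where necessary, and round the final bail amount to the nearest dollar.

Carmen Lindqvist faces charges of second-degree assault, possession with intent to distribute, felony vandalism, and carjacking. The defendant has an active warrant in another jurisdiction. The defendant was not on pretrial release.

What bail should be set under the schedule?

Base amounts from the schedule: second-degree assault $68,500; possession with intent to distribute $23,400; felony vandalism $17,200; carjacking $487,500.
Stacking rule: highest base plus $17,000 per additional charge. Highest is carjacking at $487,500; 3 additional charges → +$51,000. Combined base = $538,500.
Defendant has an active warrant in another jurisdiction (+5%): $538,500 × 1.05 = $565,425.
$565,425 is within the $650,000 maximum.
$565,425 is at or above the $6,500 minimum.

$565,425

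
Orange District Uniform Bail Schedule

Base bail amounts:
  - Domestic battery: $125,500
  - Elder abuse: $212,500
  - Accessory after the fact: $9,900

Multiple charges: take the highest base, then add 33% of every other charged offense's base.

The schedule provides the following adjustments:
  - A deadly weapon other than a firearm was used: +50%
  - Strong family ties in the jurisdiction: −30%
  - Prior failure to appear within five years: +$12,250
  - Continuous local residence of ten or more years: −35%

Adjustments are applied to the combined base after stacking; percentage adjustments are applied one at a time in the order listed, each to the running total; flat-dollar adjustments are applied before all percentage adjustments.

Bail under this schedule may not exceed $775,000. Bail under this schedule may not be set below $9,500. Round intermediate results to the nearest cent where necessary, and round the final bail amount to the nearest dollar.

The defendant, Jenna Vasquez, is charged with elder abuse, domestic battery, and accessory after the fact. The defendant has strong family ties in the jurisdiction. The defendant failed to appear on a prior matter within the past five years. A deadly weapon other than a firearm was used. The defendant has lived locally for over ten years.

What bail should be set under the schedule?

$183,887

Base amounts from the schedule: elder abuse $212,500; domestic battery $125,500; accessory after the fact $9,900.
Stacking rule: highest base plus 33% of each additional charge. Highest is elder abuse at $212,500. Additional: $125,500 × 33% = $41,415; $9,900 × 33% = $3,267. Combined base = $212,500 + $44,682 = $257,182.
Prior failure to appear within five years (+$12,250 flat): $257,182 + $12,250 = $269,432.
A deadly weapon other than a firearm was used (+50%): $269,432 × 1.5 = $404,148.
Strong family ties in the jurisdiction (−30%): $404,148 × 0.7 = $282,903.60.
Continuous local residence of ten or more years (−35%): $282,903.60 × 0.65 = $183,887.34.
$183,887.34 is within the $775,000 maximum.
$183,887.34 is at or above the $9,500 minimum.
Rounded to the nearest dollar: $183,887.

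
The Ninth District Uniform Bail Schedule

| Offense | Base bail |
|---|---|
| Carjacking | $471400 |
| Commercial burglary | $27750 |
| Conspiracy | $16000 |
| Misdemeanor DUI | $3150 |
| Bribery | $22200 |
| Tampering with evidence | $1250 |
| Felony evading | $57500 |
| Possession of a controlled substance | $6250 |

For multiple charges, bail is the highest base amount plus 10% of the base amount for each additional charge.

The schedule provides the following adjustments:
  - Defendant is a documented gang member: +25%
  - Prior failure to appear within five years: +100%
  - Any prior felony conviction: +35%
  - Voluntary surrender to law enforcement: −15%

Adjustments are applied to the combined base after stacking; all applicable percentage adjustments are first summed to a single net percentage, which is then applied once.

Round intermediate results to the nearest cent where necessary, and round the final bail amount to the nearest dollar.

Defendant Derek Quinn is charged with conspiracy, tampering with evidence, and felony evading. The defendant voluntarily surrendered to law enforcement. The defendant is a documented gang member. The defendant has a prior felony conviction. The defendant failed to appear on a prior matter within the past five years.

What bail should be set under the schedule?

$145101

Base amounts from the schedule: conspiracy $16000; tampering with evidence $1250; felony evading $57500.
Stacking rule: highest base plus 10% of each additional charge. Highest is felony evading at $57500. Additional: $16000 × 10% = $1600; $1250 × 10% = $125. Combined base = $57500 + $1725 = $59225.
Net percentage adjustment: +25% +100% +35% −15% = +145%. $59225 × 2.45 = $145101.25.
Rounded to the nearest dollar: $145101.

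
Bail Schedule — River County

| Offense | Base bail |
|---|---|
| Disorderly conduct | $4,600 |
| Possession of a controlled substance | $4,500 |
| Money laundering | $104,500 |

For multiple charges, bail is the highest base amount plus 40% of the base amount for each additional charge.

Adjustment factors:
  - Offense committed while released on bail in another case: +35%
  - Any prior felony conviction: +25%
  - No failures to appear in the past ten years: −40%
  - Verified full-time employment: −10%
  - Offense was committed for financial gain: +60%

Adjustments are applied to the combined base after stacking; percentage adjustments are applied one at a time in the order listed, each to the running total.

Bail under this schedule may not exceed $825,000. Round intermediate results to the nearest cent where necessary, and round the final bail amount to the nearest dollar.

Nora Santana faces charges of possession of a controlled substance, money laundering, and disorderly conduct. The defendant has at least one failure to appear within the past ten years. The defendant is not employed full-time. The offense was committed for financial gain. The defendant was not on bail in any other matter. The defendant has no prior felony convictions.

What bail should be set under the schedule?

Base amounts from the schedule: possession of a controlled substance $4,500; money laundering $104,500; disorderly conduct $4,600.
Stacking rule: highest base plus 40% of each additional charge. Highest is money laundering at $104,500. Additional: $4,500 × 40% = $1,800; $4,600 × 40% = $1,840. Combined base = $104,500 + $3,640 = $108,140.
Offense was committed for financial gain (+60%): $108,140 × 1.6 = $173,024.
$173,024 is within the $825,000 maximum.

$173,024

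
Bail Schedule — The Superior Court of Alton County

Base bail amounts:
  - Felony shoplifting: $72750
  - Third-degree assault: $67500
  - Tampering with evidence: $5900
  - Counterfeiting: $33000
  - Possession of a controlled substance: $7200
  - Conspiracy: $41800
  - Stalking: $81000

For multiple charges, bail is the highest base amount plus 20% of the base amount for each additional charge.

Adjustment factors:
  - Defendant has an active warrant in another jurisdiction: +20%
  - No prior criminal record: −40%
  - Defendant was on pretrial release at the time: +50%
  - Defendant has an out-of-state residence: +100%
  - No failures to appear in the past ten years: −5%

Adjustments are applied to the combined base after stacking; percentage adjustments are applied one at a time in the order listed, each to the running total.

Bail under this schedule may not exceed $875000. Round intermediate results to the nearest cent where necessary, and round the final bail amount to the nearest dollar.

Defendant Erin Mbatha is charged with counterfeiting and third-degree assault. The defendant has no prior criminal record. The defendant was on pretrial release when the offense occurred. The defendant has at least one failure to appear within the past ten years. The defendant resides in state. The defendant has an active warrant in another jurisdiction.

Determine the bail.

$80028

Base amounts from the schedule: counterfeiting $33000; third-degree assault $67500.
Stacking rule: highest base plus 20% of each additional charge. Highest is third-degree assault at $67500. Additional: $33000 × 20% = $6600. Combined base = $67500 + $6600 = $74100.
Defendant has an active warrant in another jurisdiction (+20%): $74100 × 1.2 = $88920.
No prior criminal record (−40%): $88920 × 0.6 = $53352.
Defendant was on pretrial release at the time (+50%): $53352 × 1.5 = $80028.
$80028 is within the $875000 maximum.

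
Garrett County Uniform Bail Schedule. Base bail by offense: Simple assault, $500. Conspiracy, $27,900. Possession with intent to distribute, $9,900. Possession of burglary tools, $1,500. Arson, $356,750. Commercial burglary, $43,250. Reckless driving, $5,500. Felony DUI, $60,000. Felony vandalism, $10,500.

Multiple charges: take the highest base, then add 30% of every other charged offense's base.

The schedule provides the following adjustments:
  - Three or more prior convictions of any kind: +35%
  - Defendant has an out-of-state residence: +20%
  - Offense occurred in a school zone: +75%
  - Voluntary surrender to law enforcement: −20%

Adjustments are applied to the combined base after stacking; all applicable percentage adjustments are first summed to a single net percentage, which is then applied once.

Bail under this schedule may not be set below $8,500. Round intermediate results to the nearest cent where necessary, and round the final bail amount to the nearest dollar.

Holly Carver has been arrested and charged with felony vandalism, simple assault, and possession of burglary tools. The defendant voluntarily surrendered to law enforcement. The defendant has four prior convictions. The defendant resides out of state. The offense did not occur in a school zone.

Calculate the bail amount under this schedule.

Base amounts from the schedule: felony vandalism $10,500; simple assault $500; possession of burglary tools $1,500.
Stacking rule: highest base plus 30% of each additional charge. Highest is felony vandalism at $10,500. Additional: $500 × 30% = $150; $1,500 × 30% = $450. Combined base = $10,500 + $600 = $11,100.
Net percentage adjustment: +35% +20% −20% = +35%. $11,100 × 1.35 = $14,985.
$14,985 is at or above the $8,500 minimum.

$14,985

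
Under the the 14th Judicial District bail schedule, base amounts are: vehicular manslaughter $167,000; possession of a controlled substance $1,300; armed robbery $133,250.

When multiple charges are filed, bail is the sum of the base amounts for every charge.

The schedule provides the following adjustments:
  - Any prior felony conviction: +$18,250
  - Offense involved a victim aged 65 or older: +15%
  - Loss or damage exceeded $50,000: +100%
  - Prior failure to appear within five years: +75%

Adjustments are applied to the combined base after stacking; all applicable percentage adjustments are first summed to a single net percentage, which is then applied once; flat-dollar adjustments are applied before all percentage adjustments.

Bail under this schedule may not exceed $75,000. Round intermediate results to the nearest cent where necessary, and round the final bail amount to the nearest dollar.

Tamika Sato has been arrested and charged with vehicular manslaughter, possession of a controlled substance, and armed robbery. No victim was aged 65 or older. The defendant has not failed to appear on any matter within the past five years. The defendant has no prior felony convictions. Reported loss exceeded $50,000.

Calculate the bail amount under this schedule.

Base amounts from the schedule: vehicular manslaughter $167,000; possession of a controlled substance $1,300; armed robbery $133,250.
Stacking rule: sum of all bases. $167,000 + $1,300 + $133,250 = $301,550.
Loss or damage exceeded $50,000 (+100%): $301,550 × 2 = $603,100.
Result $603,100 exceeds the maximum of $75,000; bail is capped at $75,000.

$75,000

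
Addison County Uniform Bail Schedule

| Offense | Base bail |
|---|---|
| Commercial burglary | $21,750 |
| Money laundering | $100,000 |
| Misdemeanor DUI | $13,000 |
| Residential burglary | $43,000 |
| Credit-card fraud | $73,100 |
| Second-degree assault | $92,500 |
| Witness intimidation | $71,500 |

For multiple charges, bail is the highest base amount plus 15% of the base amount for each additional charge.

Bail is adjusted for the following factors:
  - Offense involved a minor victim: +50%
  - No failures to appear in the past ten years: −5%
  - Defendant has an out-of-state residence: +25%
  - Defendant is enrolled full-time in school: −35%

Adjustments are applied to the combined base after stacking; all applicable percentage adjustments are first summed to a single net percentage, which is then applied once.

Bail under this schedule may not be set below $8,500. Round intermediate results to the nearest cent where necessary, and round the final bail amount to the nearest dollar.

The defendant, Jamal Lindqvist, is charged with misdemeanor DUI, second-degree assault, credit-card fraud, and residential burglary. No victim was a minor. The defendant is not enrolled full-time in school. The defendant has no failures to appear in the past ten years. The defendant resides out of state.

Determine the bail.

$134,238

Base amounts from the schedule: misdemeanor DUI $13,000; second-degree assault $92,500; credit-card fraud $73,100; residential burglary $43,000.
Stacking rule: highest base plus 15% of each additional charge. Highest is second-degree assault at $92,500. Additional: $13,000 × 15% = $1,950; $73,100 × 15% = $10,965; $43,000 × 15% = $6,450. Combined base = $92,500 + $19,365 = $111,865.
Net percentage adjustment: −5% +25% = +20%. $111,865 × 1.2 = $134,238.
$134,238 is at or above the $8,500 minimum.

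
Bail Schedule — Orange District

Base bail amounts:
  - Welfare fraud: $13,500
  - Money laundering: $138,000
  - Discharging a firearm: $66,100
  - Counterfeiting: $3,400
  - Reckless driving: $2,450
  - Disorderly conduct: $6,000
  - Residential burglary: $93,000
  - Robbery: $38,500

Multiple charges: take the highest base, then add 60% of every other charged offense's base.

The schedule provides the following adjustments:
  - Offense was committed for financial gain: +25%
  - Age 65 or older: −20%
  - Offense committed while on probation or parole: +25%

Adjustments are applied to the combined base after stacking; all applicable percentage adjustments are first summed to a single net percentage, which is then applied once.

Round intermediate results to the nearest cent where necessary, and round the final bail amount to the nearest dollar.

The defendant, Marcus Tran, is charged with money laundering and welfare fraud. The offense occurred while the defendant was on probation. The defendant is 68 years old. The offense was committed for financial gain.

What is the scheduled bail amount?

$189,930

Base amounts from the schedule: money laundering $138,000; welfare fraud $13,500.
Stacking rule: highest base plus 60% of each additional charge. Highest is money laundering at $138,000. Additional: $13,500 × 60% = $8,100. Combined base = $138,000 + $8,100 = $146,100.
Net percentage adjustment: +25% −20% +25% = +30%. $146,100 × 1.3 = $189,930.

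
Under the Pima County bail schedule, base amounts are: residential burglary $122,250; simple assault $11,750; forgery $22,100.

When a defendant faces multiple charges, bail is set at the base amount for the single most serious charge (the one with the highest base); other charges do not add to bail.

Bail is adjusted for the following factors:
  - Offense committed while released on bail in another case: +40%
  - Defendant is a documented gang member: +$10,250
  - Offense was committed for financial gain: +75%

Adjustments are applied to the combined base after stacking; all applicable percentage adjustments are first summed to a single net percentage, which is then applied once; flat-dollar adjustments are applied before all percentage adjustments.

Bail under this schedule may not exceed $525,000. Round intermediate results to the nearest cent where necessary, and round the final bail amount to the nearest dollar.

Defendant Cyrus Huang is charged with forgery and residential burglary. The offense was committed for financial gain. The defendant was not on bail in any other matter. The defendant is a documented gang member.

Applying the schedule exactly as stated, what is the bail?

$231,875

Base amounts from the schedule: forgery $22,100; residential burglary $122,250.
Stacking rule: use the highest base only. Highest is residential burglary at $122,250. Combined base = $122,250.
Defendant is a documented gang member (+$10,250 flat): $122,250 + $10,250 = $132,500.
Offense was committed for financial gain (+75%): $132,500 × 1.75 = $231,875.
$231,875 is within the $525,000 maximum.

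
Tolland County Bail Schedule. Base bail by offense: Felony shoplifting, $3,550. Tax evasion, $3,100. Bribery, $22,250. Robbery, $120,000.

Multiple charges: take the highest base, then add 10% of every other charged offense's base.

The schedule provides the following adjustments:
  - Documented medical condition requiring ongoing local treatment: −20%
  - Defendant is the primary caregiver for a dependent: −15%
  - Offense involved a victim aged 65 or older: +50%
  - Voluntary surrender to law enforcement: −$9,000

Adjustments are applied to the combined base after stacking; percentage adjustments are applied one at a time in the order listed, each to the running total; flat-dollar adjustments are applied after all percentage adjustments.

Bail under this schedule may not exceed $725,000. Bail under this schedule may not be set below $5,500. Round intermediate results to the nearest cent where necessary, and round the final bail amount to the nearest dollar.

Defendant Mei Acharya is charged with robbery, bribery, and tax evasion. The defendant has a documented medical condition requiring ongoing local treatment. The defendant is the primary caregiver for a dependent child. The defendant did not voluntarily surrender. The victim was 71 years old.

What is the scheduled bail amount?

$124,986

Base amounts from the schedule: robbery $120,000; bribery $22,250; tax evasion $3,100.
Stacking rule: highest base plus 10% of each additional charge. Highest is robbery at $120,000. Additional: $22,250 × 10% = $2,225; $3,100 × 10% = $310. Combined base = $120,000 + $2,535 = $122,535.
Documented medical condition requiring ongoing local treatment (−20%): $122,535 × 0.8 = $98,028.
Defendant is the primary caregiver for a dependent (−15%): $98,028 × 0.85 = $83,323.80.
Offense involved a victim aged 65 or older (+50%): $83,323.80 × 1.5 = $124,985.70.
$124,985.70 is within the $725,000 maximum.
$124,985.70 is at or above the $5,500 minimum.
Rounded to the nearest dollar: $124,986.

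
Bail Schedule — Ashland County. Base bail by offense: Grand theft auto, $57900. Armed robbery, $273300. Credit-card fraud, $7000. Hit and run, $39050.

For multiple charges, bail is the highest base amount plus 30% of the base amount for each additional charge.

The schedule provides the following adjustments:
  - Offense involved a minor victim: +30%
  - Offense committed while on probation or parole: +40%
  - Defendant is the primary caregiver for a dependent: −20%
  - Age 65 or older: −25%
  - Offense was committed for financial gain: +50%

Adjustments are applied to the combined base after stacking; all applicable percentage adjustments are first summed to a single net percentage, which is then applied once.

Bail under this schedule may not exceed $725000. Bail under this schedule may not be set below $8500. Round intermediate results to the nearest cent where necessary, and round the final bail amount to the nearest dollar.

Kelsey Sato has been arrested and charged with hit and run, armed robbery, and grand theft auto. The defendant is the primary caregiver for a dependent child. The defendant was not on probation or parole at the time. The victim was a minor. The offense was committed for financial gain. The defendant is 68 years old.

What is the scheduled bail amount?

Base amounts from the schedule: hit and run $39050; armed robbery $273300; grand theft auto $57900.
Stacking rule: highest base plus 30% of each additional charge. Highest is armed robbery at $273300. Additional: $39050 × 30% = $11715; $57900 × 30% = $17370. Combined base = $273300 + $29085 = $302385.
Net percentage adjustment: +30% −20% −25% +50% = +35%. $302385 × 1.35 = $408219.75.
$408219.75 is within the $725000 maximum.
$408219.75 is at or above the $8500 minimum.
Rounded to the nearest dollar: $408220.

$408220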